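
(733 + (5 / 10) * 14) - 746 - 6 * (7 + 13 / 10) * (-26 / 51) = 1648 / 85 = 19.39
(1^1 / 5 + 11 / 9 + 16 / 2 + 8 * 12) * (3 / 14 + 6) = 68788 / 105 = 655.12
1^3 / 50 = 1 / 50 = 0.02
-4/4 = -1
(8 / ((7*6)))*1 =4 / 21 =0.19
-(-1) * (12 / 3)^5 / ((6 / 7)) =1194.67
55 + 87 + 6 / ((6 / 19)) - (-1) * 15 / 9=488 / 3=162.67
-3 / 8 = -0.38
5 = 5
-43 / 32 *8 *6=-129 / 2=-64.50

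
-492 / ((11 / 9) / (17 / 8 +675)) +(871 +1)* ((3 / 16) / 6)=-11992039 / 44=-272546.34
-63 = -63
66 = 66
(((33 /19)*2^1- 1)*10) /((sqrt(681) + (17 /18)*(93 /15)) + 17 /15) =0.75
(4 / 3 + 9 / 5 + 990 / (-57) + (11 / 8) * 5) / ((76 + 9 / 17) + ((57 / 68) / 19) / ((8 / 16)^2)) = -285277 / 2973120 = -0.10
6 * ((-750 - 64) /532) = -1221 /133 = -9.18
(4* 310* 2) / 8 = 310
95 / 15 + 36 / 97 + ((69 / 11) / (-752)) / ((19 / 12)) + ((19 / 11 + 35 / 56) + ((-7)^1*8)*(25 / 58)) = -909535711 / 60288216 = -15.09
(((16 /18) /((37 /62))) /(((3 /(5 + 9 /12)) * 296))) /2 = 713 /147852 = 0.00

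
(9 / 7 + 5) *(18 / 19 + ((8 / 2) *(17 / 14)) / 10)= 41932 / 4655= 9.01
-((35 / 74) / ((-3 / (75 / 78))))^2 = -765625 / 33315984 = -0.02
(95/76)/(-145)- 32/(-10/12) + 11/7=162249/4060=39.96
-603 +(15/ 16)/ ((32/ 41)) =-308121/ 512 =-601.80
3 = 3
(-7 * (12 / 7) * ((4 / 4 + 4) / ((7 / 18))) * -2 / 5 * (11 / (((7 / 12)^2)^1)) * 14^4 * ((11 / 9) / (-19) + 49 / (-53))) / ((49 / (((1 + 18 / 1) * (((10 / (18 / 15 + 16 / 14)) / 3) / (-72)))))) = 1261849600 / 2173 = 580694.71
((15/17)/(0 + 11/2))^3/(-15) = -1800/6539203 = -0.00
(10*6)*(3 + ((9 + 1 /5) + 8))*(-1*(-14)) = 16968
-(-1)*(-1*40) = -40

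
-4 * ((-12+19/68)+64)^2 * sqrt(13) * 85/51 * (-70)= 737218125 * sqrt(13)/578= 4598750.43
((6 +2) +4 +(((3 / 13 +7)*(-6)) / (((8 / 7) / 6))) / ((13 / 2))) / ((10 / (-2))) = 3894 / 845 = 4.61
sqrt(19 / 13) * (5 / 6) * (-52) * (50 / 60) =-25 * sqrt(247) / 9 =-43.66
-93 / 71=-1.31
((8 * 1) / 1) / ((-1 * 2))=-4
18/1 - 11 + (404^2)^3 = 4347986536861703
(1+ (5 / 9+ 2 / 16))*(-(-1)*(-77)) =-9317 / 72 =-129.40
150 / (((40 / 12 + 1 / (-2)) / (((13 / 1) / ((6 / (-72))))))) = -140400 / 17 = -8258.82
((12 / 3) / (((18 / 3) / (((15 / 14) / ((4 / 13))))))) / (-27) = -65 / 756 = -0.09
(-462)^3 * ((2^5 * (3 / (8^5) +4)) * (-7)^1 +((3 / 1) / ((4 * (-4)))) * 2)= 11314505236419 / 128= 88394572159.52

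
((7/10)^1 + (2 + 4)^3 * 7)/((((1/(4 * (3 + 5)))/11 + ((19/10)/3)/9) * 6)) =1711512/497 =3443.69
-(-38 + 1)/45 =37/45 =0.82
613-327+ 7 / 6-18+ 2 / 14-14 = 10723 / 42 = 255.31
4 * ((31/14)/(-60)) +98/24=551/140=3.94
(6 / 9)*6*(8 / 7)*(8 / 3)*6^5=663552 / 7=94793.14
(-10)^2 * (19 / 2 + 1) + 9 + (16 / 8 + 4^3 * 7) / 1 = 1509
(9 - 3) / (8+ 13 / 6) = 0.59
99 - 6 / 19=1875 / 19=98.68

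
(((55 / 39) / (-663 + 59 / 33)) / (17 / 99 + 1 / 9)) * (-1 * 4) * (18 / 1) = 107811 / 198562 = 0.54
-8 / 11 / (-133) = 0.01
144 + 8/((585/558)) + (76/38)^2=10116/65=155.63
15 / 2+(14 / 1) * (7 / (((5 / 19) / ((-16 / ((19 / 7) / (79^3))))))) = -10823192053 / 10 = -1082319205.30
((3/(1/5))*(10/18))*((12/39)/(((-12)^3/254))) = -3175/8424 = -0.38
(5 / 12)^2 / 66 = 25 / 9504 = 0.00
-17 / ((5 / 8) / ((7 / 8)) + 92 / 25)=-2975 / 769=-3.87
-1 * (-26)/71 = 26/71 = 0.37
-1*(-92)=92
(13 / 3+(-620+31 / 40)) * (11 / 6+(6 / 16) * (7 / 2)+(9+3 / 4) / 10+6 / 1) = -179228623 / 28800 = -6223.22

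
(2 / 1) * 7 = 14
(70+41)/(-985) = -111/985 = -0.11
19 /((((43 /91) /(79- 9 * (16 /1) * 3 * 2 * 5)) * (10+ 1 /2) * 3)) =-2095054 /387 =-5413.58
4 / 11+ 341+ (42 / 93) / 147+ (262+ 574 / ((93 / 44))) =6265421 / 7161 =874.94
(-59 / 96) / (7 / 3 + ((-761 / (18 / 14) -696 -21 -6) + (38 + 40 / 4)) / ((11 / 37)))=1947 / 13492576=0.00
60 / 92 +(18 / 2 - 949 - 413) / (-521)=3.25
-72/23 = -3.13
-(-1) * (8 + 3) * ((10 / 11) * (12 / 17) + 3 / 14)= 2241 / 238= 9.42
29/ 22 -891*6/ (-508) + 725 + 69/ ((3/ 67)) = 3182145/ 1397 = 2277.84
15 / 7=2.14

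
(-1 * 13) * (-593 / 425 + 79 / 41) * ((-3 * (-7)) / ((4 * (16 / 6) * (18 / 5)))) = -421421 / 111520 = -3.78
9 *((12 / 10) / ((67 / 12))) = 648 / 335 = 1.93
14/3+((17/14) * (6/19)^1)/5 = 9463/1995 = 4.74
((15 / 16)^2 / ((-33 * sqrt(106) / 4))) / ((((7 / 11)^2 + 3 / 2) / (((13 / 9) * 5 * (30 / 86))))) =-89375 * sqrt(106) / 67239616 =-0.01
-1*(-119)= 119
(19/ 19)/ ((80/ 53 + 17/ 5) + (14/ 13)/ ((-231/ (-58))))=113685/ 588869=0.19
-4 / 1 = -4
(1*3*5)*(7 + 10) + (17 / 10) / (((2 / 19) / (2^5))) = 3859 / 5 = 771.80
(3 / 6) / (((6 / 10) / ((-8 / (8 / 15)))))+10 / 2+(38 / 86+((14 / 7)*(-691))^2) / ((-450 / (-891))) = 4065266112 / 1075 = 3781642.89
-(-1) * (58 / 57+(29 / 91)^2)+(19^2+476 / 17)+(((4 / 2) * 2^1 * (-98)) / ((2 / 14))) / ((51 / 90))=-35726011024 / 8024289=-4452.23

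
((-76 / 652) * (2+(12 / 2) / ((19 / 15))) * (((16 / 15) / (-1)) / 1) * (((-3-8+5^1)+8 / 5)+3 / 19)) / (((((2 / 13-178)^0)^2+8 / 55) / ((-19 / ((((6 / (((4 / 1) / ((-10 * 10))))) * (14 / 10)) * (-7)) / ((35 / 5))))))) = 4539392 / 16173675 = 0.28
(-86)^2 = 7396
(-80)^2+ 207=6607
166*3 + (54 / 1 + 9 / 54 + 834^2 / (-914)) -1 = -209.84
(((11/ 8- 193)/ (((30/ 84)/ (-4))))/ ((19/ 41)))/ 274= 439971/ 26030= 16.90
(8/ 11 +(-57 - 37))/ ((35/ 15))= -3078/ 77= -39.97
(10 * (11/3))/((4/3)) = 27.50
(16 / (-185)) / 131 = -16 / 24235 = -0.00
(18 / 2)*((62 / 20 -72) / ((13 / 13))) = -6201 / 10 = -620.10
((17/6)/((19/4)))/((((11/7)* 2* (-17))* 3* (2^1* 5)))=-7/18810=-0.00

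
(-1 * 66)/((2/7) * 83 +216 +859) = -462/7691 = -0.06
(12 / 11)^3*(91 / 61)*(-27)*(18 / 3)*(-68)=1732243968 / 81191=21335.42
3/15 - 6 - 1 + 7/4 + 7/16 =-369/80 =-4.61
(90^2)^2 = 65610000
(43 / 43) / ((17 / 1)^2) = 0.00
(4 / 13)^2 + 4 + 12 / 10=4474 / 845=5.29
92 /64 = 23 /16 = 1.44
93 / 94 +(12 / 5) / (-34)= 7341 / 7990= 0.92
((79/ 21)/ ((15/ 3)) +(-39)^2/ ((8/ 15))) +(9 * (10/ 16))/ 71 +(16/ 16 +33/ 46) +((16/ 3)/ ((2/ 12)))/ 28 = 1958519083/ 685860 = 2855.57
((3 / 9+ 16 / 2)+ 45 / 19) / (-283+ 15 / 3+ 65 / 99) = -20130 / 521683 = -0.04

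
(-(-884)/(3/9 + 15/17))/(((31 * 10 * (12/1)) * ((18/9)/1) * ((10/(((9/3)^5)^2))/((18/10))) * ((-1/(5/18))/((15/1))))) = -665541279/153760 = -4328.44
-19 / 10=-1.90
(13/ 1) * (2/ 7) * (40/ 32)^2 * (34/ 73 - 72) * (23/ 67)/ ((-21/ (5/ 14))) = 13940875/ 5751816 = 2.42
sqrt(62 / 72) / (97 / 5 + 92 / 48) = 10 *sqrt(31) / 1279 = 0.04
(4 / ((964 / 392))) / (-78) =-196 / 9399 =-0.02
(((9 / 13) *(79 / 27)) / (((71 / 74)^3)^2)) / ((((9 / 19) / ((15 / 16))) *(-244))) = -19255776699545 / 914251726344177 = -0.02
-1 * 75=-75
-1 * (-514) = 514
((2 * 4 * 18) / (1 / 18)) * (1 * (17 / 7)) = 44064 / 7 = 6294.86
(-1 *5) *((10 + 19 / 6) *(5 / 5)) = -395 / 6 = -65.83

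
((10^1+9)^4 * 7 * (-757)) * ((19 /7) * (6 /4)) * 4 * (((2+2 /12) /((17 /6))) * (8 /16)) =-73101870777 /17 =-4300110045.71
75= 75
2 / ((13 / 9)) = 18 / 13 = 1.38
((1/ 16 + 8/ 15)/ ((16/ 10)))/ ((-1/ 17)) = -2431/ 384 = -6.33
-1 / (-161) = 1 / 161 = 0.01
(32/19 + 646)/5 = 12306/95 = 129.54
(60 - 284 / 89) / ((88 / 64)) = 40448 / 979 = 41.32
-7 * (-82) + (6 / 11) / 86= 271505 / 473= 574.01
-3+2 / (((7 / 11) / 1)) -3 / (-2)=23 / 14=1.64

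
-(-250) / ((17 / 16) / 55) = 220000 / 17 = 12941.18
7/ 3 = 2.33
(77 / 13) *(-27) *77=-160083 / 13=-12314.08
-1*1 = -1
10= 10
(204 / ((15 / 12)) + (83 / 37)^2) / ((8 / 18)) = 10363941 / 27380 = 378.52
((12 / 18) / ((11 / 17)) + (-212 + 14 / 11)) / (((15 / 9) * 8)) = -173 / 11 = -15.73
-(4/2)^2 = -4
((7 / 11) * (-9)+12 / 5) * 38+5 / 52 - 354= -1373773 / 2860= -480.34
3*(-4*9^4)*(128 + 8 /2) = -10392624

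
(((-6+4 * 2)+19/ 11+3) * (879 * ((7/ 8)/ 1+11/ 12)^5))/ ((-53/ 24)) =-49436.69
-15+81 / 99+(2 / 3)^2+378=36062 / 99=364.26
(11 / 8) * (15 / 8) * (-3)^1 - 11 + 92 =4689 / 64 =73.27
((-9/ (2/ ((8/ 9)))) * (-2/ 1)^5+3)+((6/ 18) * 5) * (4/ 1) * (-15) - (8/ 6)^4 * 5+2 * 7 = 2365/ 81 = 29.20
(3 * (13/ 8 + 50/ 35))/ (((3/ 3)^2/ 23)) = 11799/ 56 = 210.70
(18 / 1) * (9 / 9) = 18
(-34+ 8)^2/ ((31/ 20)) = 13520/ 31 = 436.13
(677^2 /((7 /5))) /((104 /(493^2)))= 765085200.01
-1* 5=-5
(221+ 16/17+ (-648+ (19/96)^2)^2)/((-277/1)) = -606541991218721/399957295104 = -1516.52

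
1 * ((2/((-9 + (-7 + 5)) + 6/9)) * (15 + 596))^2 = 13439556/961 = 13984.97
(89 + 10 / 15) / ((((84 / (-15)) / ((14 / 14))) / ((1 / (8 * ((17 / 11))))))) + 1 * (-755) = -8639915 / 11424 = -756.30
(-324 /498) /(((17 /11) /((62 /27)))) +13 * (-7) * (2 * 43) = -11043850 /1411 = -7826.97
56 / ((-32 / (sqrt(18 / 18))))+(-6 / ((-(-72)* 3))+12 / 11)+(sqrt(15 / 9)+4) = sqrt(15) / 3+328 / 99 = 4.60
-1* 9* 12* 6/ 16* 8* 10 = -3240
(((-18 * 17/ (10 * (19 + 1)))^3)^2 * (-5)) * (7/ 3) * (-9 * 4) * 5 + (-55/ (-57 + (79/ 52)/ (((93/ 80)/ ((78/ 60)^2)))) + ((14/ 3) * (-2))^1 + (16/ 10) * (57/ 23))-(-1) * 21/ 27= 710257350790918704257/ 26369730000000000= 26934.57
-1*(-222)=222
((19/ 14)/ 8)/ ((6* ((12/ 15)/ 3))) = 95/ 896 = 0.11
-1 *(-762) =762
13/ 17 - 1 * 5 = -72/ 17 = -4.24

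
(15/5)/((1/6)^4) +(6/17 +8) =66238/17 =3896.35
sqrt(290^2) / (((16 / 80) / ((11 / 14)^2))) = 87725 / 98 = 895.15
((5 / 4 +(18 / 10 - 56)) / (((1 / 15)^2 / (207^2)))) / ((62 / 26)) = -26545598235 / 124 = -214077405.12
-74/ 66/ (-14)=37/ 462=0.08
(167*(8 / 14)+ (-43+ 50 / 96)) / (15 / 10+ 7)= 17791 / 2856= 6.23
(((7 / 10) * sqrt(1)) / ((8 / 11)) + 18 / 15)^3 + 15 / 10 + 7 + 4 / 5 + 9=14547317 / 512000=28.41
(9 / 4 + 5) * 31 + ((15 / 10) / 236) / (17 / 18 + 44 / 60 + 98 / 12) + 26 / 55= 225.22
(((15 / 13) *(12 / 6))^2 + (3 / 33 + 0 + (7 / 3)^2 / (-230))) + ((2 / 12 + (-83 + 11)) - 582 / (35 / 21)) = -799719631 / 1924065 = -415.64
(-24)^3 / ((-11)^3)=13824 / 1331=10.39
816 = 816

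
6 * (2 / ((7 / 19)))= 228 / 7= 32.57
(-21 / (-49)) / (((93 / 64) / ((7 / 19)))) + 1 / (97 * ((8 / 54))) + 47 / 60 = 824069 / 856995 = 0.96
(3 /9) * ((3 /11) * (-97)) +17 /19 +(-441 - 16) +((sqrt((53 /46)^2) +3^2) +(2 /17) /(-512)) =-454.77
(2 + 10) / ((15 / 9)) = 36 / 5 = 7.20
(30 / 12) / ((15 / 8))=4 / 3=1.33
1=1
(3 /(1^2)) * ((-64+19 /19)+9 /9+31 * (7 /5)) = -55.80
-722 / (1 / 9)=-6498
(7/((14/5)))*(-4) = -10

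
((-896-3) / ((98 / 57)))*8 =-204972 / 49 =-4183.10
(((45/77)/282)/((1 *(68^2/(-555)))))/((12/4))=-2775/33468512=-0.00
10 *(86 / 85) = 172 / 17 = 10.12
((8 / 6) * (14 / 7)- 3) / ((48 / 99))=-11 / 16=-0.69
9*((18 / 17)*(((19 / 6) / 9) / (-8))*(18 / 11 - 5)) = 2109 / 1496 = 1.41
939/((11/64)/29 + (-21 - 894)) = -1742784/1698229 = -1.03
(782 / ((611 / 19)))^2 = 220760164 / 373321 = 591.34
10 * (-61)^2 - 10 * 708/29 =1072010/29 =36965.86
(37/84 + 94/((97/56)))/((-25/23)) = -2050519/40740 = -50.33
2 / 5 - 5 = -23 / 5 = -4.60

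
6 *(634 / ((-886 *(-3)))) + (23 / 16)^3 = 7986845 / 1814528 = 4.40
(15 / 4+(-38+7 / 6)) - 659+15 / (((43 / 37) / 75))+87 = 187277 / 516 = 362.94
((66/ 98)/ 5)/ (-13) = -33/ 3185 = -0.01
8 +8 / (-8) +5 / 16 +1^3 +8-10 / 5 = 229 / 16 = 14.31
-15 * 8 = -120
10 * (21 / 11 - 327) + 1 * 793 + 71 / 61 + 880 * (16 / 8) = -467516 / 671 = -696.75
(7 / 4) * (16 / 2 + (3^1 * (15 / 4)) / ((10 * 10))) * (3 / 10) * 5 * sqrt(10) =13629 * sqrt(10) / 640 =67.34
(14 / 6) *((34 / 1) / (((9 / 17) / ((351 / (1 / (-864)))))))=-45444672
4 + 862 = 866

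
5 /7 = 0.71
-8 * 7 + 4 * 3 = -44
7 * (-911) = -6377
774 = 774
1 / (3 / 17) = 17 / 3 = 5.67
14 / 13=1.08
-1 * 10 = -10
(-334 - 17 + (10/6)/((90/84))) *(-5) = 15725/9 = 1747.22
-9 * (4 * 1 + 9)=-117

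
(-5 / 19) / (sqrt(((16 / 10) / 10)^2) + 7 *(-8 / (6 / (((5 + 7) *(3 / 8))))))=125 / 19874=0.01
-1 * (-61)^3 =226981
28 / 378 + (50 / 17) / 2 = 709 / 459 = 1.54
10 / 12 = 5 / 6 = 0.83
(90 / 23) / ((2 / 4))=180 / 23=7.83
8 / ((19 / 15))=120 / 19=6.32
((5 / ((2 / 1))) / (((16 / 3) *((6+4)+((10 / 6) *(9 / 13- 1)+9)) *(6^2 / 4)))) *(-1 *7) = -65 / 3296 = -0.02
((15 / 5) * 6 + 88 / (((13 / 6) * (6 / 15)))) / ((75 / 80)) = 8288 / 65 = 127.51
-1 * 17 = -17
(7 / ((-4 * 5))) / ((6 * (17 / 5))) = -7 / 408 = -0.02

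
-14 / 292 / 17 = -7 / 2482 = -0.00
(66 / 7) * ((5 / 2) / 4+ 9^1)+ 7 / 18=3281 / 36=91.14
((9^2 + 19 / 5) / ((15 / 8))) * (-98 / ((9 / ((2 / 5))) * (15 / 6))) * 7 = -9307648 / 16875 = -551.56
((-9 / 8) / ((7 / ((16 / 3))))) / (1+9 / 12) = -24 / 49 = -0.49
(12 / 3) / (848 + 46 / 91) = 182 / 38607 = 0.00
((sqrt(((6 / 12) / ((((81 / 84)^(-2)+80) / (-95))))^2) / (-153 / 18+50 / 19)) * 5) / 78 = -2193075 / 342684992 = -0.01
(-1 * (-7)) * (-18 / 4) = -63 / 2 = -31.50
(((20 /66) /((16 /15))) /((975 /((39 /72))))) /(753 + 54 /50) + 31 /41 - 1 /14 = 23471199623 /34281080064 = 0.68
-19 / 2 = -9.50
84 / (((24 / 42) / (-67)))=-9849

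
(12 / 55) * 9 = 108 / 55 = 1.96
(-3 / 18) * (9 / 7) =-3 / 14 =-0.21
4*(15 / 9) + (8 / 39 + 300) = 11968 / 39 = 306.87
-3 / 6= -1 / 2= -0.50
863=863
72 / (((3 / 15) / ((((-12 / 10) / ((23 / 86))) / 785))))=-37152 / 18055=-2.06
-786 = -786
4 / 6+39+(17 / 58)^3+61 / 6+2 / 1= 30354655 / 585336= 51.86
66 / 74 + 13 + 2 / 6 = 14.23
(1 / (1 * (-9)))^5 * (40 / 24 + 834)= -2507 / 177147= -0.01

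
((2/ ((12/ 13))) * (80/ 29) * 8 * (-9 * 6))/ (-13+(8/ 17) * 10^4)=-424320/ 771197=-0.55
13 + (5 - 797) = -779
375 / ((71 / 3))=1125 / 71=15.85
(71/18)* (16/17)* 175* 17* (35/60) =173950/27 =6442.59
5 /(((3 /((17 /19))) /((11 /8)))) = 2.05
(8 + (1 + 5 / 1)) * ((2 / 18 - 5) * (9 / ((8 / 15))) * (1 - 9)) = 9240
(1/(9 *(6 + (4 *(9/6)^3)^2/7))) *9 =28/897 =0.03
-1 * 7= -7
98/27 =3.63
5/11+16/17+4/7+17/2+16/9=288515/23562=12.24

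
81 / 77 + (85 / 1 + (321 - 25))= 29418 / 77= 382.05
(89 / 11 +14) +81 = 1134 / 11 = 103.09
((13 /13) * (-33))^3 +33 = -35904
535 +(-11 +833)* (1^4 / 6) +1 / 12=8065 / 12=672.08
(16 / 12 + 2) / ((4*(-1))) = -5 / 6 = -0.83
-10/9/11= -10/99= -0.10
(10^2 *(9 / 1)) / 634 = 450 / 317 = 1.42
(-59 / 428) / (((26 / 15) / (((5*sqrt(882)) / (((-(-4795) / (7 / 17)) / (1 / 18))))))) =-2065*sqrt(2) / 51834224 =-0.00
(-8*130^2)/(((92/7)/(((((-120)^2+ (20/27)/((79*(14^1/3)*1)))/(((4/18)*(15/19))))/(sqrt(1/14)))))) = -4602570978200*sqrt(14)/5451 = -3159281544.44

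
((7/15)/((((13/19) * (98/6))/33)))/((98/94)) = 29469/22295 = 1.32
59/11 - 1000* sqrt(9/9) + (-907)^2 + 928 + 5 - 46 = 9047955/11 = 822541.36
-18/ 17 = -1.06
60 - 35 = 25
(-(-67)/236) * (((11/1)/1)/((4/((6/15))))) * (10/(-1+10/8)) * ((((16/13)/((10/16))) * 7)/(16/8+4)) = 28.70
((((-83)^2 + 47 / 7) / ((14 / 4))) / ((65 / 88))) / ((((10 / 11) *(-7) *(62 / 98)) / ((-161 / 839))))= 214936656 / 1690585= 127.14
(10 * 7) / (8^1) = 35 / 4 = 8.75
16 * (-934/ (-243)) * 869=12986336/ 243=53441.71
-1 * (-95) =95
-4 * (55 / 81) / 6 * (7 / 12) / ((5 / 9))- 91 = -14819 / 162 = -91.48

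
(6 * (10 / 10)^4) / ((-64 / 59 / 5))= -885 / 32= -27.66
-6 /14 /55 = -3 /385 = -0.01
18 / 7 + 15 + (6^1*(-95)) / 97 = 7941 / 679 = 11.70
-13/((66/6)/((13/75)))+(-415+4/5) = -341884/825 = -414.40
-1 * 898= -898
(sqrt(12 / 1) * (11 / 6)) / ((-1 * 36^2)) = -11 * sqrt(3) / 3888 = -0.00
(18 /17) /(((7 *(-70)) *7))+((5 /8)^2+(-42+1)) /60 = -15161681 /22391040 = -0.68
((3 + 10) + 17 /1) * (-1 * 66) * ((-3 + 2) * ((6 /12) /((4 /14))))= 3465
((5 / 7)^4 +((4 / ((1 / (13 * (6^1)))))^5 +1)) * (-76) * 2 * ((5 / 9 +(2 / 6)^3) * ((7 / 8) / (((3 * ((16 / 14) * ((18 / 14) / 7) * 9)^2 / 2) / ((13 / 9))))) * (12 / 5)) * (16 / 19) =-1012867371077104064704 / 7971615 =-127059243462849.63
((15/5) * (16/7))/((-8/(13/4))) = -39/14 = -2.79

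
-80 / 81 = -0.99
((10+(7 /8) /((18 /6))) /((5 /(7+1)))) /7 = 247 /105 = 2.35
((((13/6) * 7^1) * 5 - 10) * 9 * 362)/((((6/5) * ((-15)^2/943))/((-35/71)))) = -471938495/1278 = -369278.95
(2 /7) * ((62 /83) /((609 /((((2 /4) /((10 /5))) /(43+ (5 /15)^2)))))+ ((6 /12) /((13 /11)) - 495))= -141.31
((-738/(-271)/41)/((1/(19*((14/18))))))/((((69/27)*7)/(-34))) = -1.87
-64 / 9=-7.11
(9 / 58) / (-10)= -9 / 580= -0.02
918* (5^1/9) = 510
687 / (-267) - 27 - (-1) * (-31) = -5391 / 89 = -60.57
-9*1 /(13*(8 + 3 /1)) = -9 /143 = -0.06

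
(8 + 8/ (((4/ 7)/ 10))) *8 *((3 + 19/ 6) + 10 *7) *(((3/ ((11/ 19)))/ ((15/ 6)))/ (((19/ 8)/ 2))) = 8657408/ 55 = 157407.42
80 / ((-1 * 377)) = -80 / 377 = -0.21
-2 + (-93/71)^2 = -1433/5041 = -0.28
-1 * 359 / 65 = -359 / 65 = -5.52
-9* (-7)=63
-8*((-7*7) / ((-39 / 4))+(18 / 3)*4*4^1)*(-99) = 1040160 / 13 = 80012.31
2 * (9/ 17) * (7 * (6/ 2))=22.24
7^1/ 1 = 7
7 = 7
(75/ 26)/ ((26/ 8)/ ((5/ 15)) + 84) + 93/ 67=6179/ 4355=1.42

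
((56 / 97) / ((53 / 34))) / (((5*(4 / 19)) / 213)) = 1926372 / 25705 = 74.94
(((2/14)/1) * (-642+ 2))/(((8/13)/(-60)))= 8914.29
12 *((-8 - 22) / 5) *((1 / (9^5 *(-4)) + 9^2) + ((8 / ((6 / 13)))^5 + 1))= -739155374350 / 6561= -112658950.52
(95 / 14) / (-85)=-0.08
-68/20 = -17/5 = -3.40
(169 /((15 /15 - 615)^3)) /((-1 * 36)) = 0.00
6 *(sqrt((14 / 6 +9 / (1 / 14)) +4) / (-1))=-2 *sqrt(1191)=-69.02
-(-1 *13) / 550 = 13 / 550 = 0.02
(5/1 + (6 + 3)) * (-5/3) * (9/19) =-210/19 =-11.05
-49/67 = -0.73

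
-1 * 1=-1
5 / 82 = 0.06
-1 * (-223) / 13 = 223 / 13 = 17.15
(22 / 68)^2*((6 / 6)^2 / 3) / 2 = 121 / 6936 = 0.02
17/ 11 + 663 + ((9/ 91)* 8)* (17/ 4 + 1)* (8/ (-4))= 656.24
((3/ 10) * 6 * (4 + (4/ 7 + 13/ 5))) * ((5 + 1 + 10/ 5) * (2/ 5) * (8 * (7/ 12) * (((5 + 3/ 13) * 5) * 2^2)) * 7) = 141165.49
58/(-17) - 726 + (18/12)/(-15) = -124017/170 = -729.51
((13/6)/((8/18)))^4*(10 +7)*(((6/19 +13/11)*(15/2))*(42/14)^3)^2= 631983982043316825/715669504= 883066804.59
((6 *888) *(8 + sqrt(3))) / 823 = 5328 *sqrt(3) / 823 + 42624 / 823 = 63.00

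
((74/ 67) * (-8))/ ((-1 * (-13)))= -592/ 871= -0.68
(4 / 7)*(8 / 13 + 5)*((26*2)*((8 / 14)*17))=79424 / 49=1620.90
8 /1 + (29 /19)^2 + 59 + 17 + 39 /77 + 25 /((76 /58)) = 5888243 /55594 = 105.92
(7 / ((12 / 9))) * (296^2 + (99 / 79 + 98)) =145519605 / 316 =460505.08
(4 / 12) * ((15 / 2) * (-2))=-5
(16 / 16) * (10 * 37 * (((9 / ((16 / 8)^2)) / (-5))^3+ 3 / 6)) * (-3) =-363081 / 800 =-453.85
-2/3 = -0.67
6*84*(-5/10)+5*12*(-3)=-432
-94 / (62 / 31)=-47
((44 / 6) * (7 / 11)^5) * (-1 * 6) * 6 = -403368 / 14641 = -27.55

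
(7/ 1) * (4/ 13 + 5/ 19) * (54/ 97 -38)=-3584784/ 23959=-149.62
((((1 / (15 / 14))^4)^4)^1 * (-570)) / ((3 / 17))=-1406957856224853753856 / 1313681671142578125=-1071.00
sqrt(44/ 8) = sqrt(22)/ 2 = 2.35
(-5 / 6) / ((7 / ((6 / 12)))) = -5 / 84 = -0.06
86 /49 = 1.76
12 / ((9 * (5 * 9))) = 4 / 135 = 0.03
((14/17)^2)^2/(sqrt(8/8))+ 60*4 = 20083456/83521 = 240.46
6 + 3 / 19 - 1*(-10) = 307 / 19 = 16.16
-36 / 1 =-36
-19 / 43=-0.44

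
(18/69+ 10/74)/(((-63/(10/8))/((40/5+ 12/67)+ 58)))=-1245215/2394714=-0.52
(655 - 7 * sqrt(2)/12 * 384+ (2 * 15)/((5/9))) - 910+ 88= -224 * sqrt(2) - 113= -429.78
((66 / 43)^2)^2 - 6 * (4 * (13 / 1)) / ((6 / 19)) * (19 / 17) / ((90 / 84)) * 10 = -10300.65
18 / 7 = 2.57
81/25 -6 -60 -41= -2594/25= -103.76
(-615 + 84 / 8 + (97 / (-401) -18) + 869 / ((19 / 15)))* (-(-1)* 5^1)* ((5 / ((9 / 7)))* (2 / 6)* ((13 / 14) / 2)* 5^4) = 195960578125 / 1645704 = 119074.01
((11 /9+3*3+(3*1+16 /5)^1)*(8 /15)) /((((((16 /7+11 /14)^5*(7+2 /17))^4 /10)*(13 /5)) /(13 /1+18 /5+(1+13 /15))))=22887617621481440061540305949687808 /527119361379117857774892684663338505796218465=0.00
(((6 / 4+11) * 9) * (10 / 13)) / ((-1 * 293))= -0.30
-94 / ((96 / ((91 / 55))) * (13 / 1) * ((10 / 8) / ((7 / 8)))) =-2303 / 26400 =-0.09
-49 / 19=-2.58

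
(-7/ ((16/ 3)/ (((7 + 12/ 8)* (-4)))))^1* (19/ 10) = 84.79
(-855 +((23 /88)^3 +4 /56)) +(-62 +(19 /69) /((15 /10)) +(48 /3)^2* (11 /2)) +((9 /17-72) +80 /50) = 35369766891083 /83933498880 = 421.40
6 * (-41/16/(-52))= 123/416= 0.30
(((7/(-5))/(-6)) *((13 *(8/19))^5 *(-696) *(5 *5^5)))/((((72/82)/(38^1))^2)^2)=-5452406057766886400000/124659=-43738567273657629.21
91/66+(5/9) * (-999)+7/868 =-2265385/4092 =-553.61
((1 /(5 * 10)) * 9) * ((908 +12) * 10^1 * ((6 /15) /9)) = 368 /5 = 73.60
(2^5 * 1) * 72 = 2304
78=78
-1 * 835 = -835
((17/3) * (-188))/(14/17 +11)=-54332/603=-90.10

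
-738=-738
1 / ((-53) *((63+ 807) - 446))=-1 / 22472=-0.00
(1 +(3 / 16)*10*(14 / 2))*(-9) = -1017 / 8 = -127.12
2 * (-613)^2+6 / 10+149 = 3758438 / 5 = 751687.60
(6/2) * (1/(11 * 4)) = 3/44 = 0.07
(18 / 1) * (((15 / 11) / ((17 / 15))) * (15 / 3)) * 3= 60750 / 187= 324.87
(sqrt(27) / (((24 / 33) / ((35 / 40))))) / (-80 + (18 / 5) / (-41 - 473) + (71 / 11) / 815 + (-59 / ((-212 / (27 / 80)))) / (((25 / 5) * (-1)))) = -0.08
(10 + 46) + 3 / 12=56.25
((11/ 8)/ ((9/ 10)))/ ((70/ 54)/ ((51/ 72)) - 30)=-187/ 3448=-0.05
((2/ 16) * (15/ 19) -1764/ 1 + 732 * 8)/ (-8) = -621999/ 1216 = -511.51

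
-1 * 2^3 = -8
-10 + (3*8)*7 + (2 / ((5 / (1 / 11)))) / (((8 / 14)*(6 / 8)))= 26084 / 165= 158.08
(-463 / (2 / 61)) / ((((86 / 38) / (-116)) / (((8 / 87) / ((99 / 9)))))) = 8585872 / 1419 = 6050.65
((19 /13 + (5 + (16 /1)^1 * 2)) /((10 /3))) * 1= 150 /13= 11.54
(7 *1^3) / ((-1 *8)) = -7 / 8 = -0.88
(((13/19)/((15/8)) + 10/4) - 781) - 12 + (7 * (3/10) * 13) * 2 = -735.54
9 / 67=0.13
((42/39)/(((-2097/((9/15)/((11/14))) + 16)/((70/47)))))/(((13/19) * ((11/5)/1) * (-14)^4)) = -475/46752768062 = -0.00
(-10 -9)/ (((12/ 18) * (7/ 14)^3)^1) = -228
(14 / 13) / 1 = 14 / 13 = 1.08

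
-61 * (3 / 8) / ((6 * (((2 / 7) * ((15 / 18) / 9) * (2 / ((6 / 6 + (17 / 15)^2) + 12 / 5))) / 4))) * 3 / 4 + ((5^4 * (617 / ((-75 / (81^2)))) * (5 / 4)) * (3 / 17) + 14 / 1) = -253042515937 / 34000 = -7442426.94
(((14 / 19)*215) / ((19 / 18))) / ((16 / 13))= 176085 / 1444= 121.94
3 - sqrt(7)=0.35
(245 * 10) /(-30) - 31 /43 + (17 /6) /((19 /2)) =-67067 /817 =-82.09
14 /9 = 1.56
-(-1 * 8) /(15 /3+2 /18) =1.57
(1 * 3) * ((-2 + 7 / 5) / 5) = -9 / 25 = -0.36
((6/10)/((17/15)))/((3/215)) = 645/17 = 37.94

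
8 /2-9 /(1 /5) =-41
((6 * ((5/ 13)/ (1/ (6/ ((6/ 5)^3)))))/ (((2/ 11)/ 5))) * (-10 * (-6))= 171875/ 13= 13221.15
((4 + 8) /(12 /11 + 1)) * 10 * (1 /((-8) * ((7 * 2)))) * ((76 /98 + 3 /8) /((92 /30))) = -1116225 /5806304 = -0.19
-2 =-2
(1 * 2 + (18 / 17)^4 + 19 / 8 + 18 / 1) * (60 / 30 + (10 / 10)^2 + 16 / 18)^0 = 15790067 / 668168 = 23.63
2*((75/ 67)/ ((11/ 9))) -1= 613/ 737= 0.83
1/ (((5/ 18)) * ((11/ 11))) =18/ 5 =3.60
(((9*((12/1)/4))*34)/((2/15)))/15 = 459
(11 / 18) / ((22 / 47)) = 1.31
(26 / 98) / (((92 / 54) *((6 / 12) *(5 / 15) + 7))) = 1053 / 48461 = 0.02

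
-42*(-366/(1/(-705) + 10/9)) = 32511780/2347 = 13852.48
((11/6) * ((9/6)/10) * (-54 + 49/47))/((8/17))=-465443/15040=-30.95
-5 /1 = -5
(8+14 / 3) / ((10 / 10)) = 38 / 3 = 12.67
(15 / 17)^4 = 50625 / 83521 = 0.61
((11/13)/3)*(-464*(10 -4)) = -10208/13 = -785.23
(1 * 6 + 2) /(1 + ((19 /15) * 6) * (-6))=-40 /223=-0.18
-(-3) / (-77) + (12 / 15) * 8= 6.36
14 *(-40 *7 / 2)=-1960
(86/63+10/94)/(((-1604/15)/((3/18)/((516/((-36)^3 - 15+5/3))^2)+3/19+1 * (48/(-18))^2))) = -137860338055/7309394316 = -18.86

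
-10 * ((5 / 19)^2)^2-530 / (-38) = 13.90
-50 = -50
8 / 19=0.42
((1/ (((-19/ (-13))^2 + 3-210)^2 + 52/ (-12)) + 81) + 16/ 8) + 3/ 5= 1502993564477/ 17978386795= 83.60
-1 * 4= -4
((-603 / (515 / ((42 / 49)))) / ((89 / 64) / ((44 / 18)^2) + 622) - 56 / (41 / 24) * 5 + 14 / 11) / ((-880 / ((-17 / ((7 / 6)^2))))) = -2.31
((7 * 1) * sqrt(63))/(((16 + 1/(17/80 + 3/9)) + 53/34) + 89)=93534 * sqrt(7)/482773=0.51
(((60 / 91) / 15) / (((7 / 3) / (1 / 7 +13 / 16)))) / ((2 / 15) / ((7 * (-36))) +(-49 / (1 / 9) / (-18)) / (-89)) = -3856815 / 59105956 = -0.07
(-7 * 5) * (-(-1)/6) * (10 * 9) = -525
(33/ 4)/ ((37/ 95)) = 3135/ 148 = 21.18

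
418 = 418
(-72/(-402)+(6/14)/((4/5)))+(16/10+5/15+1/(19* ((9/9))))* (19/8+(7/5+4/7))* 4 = 94213073/2673300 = 35.24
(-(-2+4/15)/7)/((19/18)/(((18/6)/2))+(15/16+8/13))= 0.11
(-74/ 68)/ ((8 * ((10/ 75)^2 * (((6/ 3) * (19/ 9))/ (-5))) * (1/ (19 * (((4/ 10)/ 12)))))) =24975/ 4352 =5.74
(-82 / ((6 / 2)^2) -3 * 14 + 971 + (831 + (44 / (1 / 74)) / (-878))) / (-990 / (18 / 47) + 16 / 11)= -75934210 / 112283469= -0.68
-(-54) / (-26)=-27 / 13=-2.08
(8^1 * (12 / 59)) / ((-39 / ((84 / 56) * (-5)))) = 240 / 767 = 0.31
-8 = -8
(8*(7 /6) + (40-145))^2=82369 /9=9152.11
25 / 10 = 2.50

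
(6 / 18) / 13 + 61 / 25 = 2404 / 975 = 2.47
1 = 1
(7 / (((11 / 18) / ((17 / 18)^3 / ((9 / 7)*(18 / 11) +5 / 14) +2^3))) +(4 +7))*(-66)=-71966449 / 10233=-7032.78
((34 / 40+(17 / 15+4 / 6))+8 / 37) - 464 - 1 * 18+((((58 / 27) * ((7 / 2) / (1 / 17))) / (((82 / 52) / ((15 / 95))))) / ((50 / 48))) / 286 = -45569155081 / 95115900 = -479.09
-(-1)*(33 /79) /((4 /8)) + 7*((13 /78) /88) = 35401 /41712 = 0.85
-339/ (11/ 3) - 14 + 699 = 6518/ 11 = 592.55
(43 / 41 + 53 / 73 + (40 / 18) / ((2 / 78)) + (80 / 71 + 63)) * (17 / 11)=235.79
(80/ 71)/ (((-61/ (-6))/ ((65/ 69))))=10400/ 99613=0.10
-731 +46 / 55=-40159 / 55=-730.16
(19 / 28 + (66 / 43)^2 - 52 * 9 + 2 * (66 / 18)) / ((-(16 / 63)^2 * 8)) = 13433667723 / 15147008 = 886.89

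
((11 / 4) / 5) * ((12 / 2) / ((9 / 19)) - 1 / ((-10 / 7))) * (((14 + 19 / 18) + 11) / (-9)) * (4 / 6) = -2068759 / 145800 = -14.19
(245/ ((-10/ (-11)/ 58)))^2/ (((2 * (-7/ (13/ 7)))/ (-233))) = 15103469381/ 2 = 7551734690.50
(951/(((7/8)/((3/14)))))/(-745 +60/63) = -34236/109375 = -0.31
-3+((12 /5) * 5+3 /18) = 55 /6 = 9.17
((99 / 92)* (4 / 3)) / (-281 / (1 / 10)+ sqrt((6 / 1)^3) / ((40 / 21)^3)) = -47477760000000 / 92984420339238859 - 14669424000* sqrt(6) / 92984420339238859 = -0.00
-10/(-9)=10/9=1.11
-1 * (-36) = 36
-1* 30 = -30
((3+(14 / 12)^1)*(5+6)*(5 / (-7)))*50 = -34375 / 21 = -1636.90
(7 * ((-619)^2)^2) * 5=5138432317235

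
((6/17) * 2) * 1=12/17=0.71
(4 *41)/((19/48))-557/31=233449/589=396.35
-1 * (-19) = 19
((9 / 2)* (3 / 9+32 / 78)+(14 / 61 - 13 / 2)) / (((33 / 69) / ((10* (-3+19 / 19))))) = 1066740 / 8723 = 122.29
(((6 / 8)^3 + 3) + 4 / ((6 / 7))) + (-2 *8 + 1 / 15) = -7531 / 960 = -7.84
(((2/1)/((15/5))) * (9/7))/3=2/7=0.29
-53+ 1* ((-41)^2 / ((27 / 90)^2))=167623 / 9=18624.78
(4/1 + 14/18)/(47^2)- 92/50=-913451/497025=-1.84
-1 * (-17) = 17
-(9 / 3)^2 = -9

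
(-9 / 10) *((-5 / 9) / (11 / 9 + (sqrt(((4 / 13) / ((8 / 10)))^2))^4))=257049 / 639592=0.40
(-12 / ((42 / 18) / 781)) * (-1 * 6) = 168696 / 7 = 24099.43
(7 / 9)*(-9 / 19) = -7 / 19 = -0.37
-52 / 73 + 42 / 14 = 167 / 73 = 2.29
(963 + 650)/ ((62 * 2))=1613/ 124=13.01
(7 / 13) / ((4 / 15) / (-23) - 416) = -2415 / 1865812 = -0.00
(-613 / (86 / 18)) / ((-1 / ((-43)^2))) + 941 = 238172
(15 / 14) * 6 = 45 / 7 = 6.43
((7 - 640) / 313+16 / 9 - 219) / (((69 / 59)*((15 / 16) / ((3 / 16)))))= -36439108 / 971865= -37.49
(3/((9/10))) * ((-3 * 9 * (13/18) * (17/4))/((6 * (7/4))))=-1105/42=-26.31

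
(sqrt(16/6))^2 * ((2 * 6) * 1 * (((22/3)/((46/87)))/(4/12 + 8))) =30624/575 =53.26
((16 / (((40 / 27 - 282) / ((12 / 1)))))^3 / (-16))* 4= 4353564672 / 54310764403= 0.08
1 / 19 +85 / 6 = 1621 / 114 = 14.22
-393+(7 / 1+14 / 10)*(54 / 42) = -1911 / 5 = -382.20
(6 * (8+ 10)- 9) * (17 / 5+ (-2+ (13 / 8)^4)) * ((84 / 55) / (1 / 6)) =97227459 / 12800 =7595.90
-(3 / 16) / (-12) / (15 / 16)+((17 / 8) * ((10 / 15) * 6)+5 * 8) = 2911 / 60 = 48.52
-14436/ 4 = -3609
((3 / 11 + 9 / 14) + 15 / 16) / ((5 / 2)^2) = 2283 / 7700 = 0.30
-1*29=-29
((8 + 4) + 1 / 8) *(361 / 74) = 35017 / 592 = 59.15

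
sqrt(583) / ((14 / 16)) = 8 * sqrt(583) / 7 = 27.59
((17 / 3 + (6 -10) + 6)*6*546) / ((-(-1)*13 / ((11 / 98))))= 1518 / 7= 216.86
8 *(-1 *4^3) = -512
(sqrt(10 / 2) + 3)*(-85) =-255-85*sqrt(5) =-445.07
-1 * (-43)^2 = -1849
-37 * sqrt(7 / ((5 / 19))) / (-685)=37 * sqrt(665) / 3425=0.28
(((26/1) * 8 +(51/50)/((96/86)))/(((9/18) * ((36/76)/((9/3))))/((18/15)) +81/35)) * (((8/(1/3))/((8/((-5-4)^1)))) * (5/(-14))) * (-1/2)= -85738203/202592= -423.21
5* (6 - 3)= 15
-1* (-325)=325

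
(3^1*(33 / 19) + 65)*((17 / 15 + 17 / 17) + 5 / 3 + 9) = 85376 / 95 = 898.69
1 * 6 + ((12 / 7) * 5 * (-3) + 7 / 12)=-1607 / 84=-19.13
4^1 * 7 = 28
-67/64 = -1.05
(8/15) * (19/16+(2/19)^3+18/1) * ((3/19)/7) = 0.23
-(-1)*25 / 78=0.32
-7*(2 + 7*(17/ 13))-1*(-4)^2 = -1223/ 13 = -94.08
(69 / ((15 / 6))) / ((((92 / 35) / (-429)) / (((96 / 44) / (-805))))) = 1404 / 115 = 12.21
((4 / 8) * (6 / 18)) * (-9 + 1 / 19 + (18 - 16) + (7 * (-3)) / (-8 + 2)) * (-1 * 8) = 262 / 57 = 4.60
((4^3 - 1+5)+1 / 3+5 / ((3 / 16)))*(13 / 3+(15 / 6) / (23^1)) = 58235 / 138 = 421.99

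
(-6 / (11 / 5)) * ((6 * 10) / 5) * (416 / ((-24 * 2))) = 3120 / 11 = 283.64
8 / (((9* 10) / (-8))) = -32 / 45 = -0.71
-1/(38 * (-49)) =1/1862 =0.00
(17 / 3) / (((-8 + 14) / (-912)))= -2584 / 3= -861.33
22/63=0.35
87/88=0.99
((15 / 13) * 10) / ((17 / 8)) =1200 / 221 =5.43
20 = 20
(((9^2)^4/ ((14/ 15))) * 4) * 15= 2767289207.14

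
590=590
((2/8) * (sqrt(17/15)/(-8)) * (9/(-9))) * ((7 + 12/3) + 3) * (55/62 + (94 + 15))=15897 * sqrt(255)/4960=51.18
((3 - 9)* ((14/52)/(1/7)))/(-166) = 147/2158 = 0.07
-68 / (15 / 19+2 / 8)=-5168 / 79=-65.42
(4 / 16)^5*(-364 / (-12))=91 / 3072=0.03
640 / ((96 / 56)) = 1120 / 3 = 373.33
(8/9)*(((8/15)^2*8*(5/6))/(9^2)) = 2048/98415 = 0.02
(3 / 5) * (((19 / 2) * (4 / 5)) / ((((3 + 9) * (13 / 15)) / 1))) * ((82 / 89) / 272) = 2337 / 1573520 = 0.00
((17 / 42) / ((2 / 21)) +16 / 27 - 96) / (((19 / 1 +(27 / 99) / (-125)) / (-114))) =547.01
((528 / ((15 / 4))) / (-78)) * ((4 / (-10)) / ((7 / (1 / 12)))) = 0.01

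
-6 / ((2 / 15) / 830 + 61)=-18675 / 189863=-0.10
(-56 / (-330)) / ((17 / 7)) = 196 / 2805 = 0.07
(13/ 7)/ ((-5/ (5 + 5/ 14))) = -195/ 98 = -1.99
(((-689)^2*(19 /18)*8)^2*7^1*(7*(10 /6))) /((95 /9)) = 3356962974719536 /27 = 124331962026649.48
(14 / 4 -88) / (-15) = 169 / 30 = 5.63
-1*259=-259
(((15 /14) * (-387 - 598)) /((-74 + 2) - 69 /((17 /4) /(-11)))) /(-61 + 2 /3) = 251175 /1530536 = 0.16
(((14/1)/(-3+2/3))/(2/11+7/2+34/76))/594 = -19/7767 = -0.00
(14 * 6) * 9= 756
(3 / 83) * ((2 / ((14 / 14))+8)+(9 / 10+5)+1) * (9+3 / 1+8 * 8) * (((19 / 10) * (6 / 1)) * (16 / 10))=8785296 / 10375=846.78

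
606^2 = 367236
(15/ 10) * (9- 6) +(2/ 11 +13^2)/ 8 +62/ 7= 21255/ 616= 34.50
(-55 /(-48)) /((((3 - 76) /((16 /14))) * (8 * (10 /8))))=-11 /6132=-0.00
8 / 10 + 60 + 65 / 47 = 14613 / 235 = 62.18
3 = 3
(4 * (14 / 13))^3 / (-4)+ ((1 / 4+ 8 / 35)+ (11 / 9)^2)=-448731061 / 24913980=-18.01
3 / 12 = 1 / 4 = 0.25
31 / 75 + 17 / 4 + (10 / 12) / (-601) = 280183 / 60100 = 4.66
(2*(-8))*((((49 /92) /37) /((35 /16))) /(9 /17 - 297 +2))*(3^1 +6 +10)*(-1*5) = -72352 /2130053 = -0.03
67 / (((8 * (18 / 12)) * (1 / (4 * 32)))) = 2144 / 3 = 714.67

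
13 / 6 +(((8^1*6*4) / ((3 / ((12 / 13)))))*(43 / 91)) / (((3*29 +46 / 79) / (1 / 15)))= 2.19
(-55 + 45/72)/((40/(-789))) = 68643/64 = 1072.55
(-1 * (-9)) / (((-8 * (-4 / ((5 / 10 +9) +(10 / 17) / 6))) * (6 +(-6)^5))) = -0.00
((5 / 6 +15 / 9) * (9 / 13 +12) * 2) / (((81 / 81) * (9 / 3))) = 275 / 13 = 21.15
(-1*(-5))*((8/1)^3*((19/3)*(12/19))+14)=10310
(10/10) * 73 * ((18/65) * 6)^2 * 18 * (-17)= -260550432/4225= -61668.74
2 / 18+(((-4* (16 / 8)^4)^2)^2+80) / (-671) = -150994993 / 6039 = -25003.31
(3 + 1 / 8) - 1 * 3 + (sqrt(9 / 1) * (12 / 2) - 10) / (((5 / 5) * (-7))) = -57 / 56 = -1.02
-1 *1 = -1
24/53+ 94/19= 5438/1007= 5.40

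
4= 4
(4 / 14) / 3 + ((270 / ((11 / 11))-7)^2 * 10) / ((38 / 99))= 719011793 / 399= 1802034.57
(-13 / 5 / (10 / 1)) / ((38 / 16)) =-52 / 475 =-0.11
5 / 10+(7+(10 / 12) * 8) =85 / 6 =14.17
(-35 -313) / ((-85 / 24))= 8352 / 85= 98.26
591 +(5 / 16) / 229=2165429 / 3664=591.00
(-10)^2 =100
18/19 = 0.95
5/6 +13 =13.83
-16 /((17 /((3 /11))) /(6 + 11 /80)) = -1473 /935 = -1.58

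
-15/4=-3.75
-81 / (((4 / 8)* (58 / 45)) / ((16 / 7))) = -58320 / 203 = -287.29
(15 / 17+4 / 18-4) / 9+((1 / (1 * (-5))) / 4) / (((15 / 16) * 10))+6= 976457 / 172125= 5.67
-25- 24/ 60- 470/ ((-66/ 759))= 26898/ 5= 5379.60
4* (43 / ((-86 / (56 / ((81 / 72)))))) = -896 / 9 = -99.56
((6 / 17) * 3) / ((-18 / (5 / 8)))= -5 / 136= -0.04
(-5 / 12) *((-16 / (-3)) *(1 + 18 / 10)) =-56 / 9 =-6.22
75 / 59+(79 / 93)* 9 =16308 / 1829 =8.92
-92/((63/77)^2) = -11132/81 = -137.43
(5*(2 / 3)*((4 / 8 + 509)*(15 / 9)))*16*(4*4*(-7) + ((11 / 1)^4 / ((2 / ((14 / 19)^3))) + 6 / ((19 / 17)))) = 876614722400 / 6859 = 127805033.15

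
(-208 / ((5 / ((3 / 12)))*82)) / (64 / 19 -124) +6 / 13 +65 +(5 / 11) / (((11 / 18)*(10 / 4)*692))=4185133728863 / 63931265970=65.46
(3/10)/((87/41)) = 41/290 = 0.14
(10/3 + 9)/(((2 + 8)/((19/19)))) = 1.23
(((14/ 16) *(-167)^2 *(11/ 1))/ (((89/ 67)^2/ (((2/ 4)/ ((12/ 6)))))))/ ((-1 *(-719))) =9639916517/ 182246368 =52.89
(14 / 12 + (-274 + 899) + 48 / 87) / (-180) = -109049 / 31320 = -3.48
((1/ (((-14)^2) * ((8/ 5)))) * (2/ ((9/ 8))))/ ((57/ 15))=25/ 16758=0.00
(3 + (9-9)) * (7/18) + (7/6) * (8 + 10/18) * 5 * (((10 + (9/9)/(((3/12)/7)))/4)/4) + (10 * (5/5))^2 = 94909/432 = 219.70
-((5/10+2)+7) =-19/2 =-9.50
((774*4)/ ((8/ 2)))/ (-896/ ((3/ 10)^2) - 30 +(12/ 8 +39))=-13932/ 179011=-0.08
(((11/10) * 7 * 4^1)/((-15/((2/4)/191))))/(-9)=77/128925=0.00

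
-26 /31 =-0.84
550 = 550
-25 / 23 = -1.09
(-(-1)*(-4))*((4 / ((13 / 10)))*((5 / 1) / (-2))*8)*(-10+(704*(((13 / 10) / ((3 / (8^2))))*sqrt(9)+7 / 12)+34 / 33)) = 6227706880 / 429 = 14516799.25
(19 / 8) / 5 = 0.48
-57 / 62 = -0.92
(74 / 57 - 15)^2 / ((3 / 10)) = 6099610 / 9747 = 625.79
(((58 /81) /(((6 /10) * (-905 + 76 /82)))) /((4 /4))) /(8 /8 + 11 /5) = -29725 /72058248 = -0.00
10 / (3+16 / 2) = 10 / 11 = 0.91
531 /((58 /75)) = 686.64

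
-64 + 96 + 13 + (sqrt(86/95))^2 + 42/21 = 4551/95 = 47.91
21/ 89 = 0.24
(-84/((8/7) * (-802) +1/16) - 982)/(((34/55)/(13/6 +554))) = -9249421600925/10470198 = -883404.65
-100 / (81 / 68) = -6800 / 81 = -83.95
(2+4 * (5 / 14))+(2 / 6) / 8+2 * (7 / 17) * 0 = 583 / 168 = 3.47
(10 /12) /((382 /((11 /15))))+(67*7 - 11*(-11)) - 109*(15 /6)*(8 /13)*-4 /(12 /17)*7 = 647329703 /89388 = 7241.80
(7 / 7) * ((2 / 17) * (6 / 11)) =0.06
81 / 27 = 3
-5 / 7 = -0.71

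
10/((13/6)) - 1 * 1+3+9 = 203/13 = 15.62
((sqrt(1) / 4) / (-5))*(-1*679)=679 / 20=33.95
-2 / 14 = -1 / 7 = -0.14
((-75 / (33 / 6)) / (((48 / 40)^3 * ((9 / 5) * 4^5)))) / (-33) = 15625 / 120434688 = 0.00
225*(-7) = -1575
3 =3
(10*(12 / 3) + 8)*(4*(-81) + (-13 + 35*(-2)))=-19536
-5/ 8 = -0.62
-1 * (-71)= 71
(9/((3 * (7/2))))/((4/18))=27/7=3.86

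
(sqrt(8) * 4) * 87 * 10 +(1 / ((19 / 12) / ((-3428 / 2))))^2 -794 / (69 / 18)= 6960 * sqrt(2) +9728260548 / 8303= 1181499.02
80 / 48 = 5 / 3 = 1.67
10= 10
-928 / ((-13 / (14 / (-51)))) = -12992 / 663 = -19.60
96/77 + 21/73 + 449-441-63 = -300530/5621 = -53.47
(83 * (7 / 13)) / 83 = 7 / 13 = 0.54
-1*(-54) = 54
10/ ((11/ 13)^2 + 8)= 1690/ 1473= 1.15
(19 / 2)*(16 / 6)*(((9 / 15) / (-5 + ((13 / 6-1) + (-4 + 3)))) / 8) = -57 / 145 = -0.39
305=305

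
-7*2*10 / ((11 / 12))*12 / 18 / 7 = -160 / 11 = -14.55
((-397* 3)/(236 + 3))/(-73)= 0.07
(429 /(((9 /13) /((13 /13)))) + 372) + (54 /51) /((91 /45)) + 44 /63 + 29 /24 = 994.10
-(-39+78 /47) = 1755 /47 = 37.34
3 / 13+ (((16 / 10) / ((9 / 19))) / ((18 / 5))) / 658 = 80441 / 346437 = 0.23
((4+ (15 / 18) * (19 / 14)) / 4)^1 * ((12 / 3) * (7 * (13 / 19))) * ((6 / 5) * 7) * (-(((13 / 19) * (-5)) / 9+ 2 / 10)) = 3020017 / 81225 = 37.18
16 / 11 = 1.45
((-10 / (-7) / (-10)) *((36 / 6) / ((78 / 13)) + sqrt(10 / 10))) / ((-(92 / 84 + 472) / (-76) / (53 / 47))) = -24168 / 466945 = -0.05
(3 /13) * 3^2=27 /13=2.08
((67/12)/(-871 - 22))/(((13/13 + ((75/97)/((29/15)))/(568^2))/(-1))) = 15201316976/2431306188723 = 0.01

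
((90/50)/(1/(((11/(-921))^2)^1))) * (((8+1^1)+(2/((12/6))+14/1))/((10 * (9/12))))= 1936/2356225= 0.00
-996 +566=-430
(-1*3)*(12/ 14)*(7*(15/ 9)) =-30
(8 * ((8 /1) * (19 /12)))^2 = 92416 /9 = 10268.44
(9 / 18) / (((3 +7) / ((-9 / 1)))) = -9 / 20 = -0.45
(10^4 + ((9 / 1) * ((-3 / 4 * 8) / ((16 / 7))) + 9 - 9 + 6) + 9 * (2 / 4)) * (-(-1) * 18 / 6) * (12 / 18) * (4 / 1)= 79895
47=47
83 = 83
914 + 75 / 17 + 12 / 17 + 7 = 15744 / 17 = 926.12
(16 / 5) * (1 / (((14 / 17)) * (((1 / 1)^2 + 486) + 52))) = 136 / 18865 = 0.01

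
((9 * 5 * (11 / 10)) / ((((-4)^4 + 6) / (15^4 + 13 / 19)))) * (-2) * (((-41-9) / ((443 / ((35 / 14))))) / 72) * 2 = 165324500 / 1102627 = 149.94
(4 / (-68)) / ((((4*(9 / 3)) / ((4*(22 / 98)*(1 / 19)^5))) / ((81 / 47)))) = -297 / 96941751949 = -0.00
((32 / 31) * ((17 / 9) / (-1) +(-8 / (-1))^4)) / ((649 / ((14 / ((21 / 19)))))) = 44805952 / 543213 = 82.48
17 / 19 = 0.89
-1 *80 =-80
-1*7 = -7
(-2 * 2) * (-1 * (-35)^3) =-171500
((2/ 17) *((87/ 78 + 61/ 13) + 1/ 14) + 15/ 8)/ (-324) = -31765/ 4009824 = -0.01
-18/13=-1.38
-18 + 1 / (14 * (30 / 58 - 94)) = -683201 / 37954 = -18.00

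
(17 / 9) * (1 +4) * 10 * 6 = 1700 / 3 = 566.67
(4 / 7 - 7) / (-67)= 45 / 469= 0.10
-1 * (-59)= 59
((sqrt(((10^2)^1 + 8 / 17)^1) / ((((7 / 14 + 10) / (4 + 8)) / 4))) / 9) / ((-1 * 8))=-0.64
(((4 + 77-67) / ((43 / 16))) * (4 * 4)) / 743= 3584 / 31949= 0.11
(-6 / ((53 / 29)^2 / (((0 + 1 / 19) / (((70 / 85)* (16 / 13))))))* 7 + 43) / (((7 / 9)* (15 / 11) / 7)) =238666989 / 853936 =279.49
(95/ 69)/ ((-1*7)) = -0.20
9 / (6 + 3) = 1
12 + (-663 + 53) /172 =727 /86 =8.45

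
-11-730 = -741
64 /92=16 /23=0.70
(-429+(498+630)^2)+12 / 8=1271956.50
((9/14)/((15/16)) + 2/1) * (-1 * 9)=-846/35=-24.17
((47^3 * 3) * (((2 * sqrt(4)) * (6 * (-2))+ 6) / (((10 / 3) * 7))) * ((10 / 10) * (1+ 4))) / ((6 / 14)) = -6540849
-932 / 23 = -40.52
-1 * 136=-136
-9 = -9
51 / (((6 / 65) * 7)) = 1105 / 14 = 78.93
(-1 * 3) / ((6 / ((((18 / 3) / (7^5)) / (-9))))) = 1 / 50421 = 0.00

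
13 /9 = 1.44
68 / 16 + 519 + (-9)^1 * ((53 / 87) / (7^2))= 2973517 / 5684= 523.14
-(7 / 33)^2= -49 / 1089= -0.04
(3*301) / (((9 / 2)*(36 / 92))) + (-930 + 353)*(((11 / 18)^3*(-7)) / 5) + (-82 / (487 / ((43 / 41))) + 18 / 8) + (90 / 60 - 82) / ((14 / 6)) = 9440022413 / 14200920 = 664.75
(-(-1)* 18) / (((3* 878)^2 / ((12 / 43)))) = 0.00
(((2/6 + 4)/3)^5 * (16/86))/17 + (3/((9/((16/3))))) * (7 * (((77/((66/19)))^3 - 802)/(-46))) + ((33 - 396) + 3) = -3067276121963/992790837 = -3089.55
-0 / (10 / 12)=0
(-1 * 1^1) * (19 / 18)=-19 / 18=-1.06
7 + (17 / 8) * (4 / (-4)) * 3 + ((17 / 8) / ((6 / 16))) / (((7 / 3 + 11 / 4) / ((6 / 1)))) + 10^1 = 8449 / 488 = 17.31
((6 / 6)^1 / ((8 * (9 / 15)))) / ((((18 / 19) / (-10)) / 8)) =-475 / 27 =-17.59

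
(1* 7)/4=7/4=1.75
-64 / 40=-8 / 5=-1.60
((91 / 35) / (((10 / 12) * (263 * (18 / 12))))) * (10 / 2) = 52 / 1315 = 0.04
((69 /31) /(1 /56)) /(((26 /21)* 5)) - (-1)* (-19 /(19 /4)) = 32512 /2015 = 16.13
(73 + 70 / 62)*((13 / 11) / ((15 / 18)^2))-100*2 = -73.85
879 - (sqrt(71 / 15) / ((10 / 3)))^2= 439287 / 500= 878.57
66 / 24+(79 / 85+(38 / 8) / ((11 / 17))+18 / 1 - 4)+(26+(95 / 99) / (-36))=15448021 / 302940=50.99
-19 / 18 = -1.06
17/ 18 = 0.94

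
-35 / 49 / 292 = -5 / 2044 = -0.00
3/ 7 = 0.43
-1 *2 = -2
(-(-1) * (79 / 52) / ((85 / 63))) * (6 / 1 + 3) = 44793 / 4420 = 10.13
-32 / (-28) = 8 / 7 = 1.14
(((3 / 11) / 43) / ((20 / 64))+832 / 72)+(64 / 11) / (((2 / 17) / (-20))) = -977.52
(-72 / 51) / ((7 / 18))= -432 / 119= -3.63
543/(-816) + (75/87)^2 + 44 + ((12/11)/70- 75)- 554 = -51512451773/88069520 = -584.91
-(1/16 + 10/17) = -177/272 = -0.65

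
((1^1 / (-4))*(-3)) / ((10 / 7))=21 / 40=0.52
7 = 7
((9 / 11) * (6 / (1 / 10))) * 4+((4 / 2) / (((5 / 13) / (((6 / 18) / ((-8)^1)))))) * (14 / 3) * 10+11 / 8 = 148601 / 792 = 187.63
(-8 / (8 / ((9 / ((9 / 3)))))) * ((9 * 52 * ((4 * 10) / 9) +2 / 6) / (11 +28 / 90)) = -280845 / 509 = -551.76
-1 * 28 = -28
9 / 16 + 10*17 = 2729 / 16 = 170.56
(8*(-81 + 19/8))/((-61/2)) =1258/61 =20.62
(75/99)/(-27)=-25/891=-0.03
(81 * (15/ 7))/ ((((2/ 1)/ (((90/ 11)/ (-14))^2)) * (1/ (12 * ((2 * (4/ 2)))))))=59049000/ 41503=1422.76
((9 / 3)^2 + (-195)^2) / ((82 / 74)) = 1407258 / 41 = 34323.37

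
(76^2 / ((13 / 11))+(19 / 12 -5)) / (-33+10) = -761899 / 3588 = -212.35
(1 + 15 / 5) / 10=2 / 5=0.40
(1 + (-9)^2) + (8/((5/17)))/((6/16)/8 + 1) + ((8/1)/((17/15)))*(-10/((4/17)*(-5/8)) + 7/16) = 6732291/11390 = 591.07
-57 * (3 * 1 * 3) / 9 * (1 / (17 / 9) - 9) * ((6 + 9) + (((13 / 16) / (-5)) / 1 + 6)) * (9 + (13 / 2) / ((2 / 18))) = 23089617 / 34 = 679106.38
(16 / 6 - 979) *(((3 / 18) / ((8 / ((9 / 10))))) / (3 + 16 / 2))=-2929 / 1760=-1.66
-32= -32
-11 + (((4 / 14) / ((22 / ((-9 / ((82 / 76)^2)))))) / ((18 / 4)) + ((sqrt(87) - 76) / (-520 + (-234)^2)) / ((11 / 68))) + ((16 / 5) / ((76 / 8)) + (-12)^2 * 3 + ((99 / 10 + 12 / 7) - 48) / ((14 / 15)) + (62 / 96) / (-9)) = 17 * sqrt(87) / 149149 + 27532159717745017 / 72026689054320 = 382.25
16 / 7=2.29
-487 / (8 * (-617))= 487 / 4936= 0.10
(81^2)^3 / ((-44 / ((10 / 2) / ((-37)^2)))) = -1412147682405 / 60236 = -23443583.28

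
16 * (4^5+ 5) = 16464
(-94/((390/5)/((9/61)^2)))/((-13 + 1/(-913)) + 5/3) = 3475791/1501739785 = 0.00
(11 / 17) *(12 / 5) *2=264 / 85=3.11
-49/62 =-0.79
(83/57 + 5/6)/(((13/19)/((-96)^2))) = 400896/13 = 30838.15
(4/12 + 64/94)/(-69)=-0.01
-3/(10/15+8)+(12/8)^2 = 99/52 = 1.90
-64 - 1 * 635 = -699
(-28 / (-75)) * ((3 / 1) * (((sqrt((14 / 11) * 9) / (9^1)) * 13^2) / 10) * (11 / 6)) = 1183 * sqrt(154) / 1125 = 13.05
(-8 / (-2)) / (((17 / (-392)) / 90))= -141120 / 17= -8301.18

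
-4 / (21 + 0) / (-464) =1 / 2436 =0.00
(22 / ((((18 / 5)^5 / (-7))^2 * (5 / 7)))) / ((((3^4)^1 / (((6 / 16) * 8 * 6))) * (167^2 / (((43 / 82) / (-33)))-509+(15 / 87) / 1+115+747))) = -1837863671875 / 3515676411140275037184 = -0.00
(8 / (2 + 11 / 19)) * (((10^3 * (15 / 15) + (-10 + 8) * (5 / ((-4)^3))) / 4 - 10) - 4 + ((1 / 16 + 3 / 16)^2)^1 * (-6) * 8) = 566751 / 784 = 722.90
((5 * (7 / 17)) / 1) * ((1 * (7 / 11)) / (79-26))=245 / 9911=0.02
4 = 4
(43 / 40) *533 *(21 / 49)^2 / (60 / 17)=1168869 / 39200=29.82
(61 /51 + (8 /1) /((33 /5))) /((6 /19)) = 25669 /3366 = 7.63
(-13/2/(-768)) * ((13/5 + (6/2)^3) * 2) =481/960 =0.50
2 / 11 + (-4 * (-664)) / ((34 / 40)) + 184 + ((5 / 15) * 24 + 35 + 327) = 687952 / 187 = 3678.89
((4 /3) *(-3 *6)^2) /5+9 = 477 /5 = 95.40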